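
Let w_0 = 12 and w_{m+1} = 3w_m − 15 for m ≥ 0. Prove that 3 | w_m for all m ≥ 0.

Base case: w_0 = 12 = 3·4, so 3 | w_0.
Assume 3 | w_k, so w_k = 3t for some integer t.
Then w_{k+1} = 3w_k − 15 = 3·(3t) − 15 = 3(3t − 5), so 3 | w_{k+1}.
This completes the inductive step, so 3 | w_m for all m ≥ 0.

3 | w_m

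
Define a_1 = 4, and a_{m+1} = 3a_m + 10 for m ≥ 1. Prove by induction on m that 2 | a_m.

Base case: a_1 = 4 = 2·2, so 2 | a_1.
Assume 2 | a_k, so a_k = 2t for some integer t.
Then a_{k+1} = 3a_k + 10 = 3·(2t) + 10 = 2(3t + 5), so 2 | a_{k+1}.
Hence 2 | a_m for every m ≥ 1, by induction.

2 | a_m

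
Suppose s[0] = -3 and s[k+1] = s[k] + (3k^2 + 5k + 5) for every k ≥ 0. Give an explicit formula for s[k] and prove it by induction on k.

Claim: s[k] = k^3 + k^2 + 3k − 3.

Base case: s[0] = -3, and 0^3 + 0^2 + 3·0 − 3 = -3.
Assume s[j] = j^3 + j^2 + 3j − 3.
Then s[j+1] = s[j] + (3j^2 + 5j + 5) = (j^3 + j^2 + 3j − 3) + (3j^2 + 5j + 5) = j^3 + 4j^2 + 8j + 2,
and (j+1)^3 + (j+1)^2 + 3·(j+1) − 3 = j^3 + 4j^2 + 8j + 2.
By induction, s[k] = k^3 + k^2 + 3k − 3 for all k ≥ 0.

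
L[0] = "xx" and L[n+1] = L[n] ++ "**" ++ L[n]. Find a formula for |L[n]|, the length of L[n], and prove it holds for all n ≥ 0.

Claim: |L[n]| = 2^{n+2} − 2.

Base case: |L[0]| = 2, and 2^{0+2} − 2 = 2.
Assume |L[m]| = 2^{m+2} − 2.
Then |L[m+1]| = |L[m]| + 2 + |L[m]| = 2|L[m]| + 2 = 2(2^{m+2} − 2) + 2 = 2^{m+3} − 4 + 2 = 2^{m+3} − 2.
By induction, |L[n]| = 2^{n+2} − 2 for all n ≥ 0.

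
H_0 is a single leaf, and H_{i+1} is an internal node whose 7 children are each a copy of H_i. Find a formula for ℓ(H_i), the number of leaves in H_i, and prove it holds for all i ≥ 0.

Claim: ℓ(H_i) = 7^i.

Base case: ℓ(H_0) = 1, and 7^0 = 1.
Assume ℓ(H_k) = 7^k.
Then ℓ(H_{k+1}) = 7·ℓ(H_k) = 7·7^k = 7^{k+1}.
Hence ℓ(H_i) = 7^i for every i ≥ 0, by induction.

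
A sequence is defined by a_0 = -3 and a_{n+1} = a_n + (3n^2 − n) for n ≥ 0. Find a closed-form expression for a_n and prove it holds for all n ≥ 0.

Claim: a_n = n^3 − 2n^2 + n − 3.

Base case: a_0 = -3, and 0^3 − 2·0^2 + 0 − 3 = -3.
Assume a_k = k^3 − 2k^2 + k − 3.
Then a_{k+1} = a_k + (3k^2 − k) = (k^3 − 2k^2 + k − 3) + (3k^2 − k) = k^3 + k^2 − 3,
and (k+1)^3 − 2·(k+1)^2 + (k+1) − 3 = k^3 + k^2 − 3.
Hence a_n = n^3 − 2n^2 + n − 3 for every n ≥ 0, by induction.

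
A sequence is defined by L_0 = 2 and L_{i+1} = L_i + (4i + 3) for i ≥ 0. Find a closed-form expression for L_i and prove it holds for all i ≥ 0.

Claim: L_i = 2i^2 + i + 2.

Base case: L_0 = 2, and 2·0^2 + 0 + 2 = 2.
Assume L_m = 2m^2 + m + 2.
Then L_{m+1} = L_m + (4m + 3) = (2m^2 + m + 2) + (4m + 3) = 2m^2 + 5m + 5,
and 2·(m+1)^2 + (m+1) + 2 = 2m^2 + 5m + 5.
By induction, L_i = 2i^2 + i + 2 for all i ≥ 0.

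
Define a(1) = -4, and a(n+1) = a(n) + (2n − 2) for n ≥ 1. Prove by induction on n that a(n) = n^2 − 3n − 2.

Base case: a(1) = -4, and 1^2 − 3·1 − 2 = -4.
Assume a(m) = m^2 − 3m − 2.
Then a(m+1) = a(m) + (2m − 2) = (m^2 − 3m − 2) + (2m − 2) = m^2 − m − 4,
and (m+1)^2 − 3·(m+1) − 2 = m^2 − m − 4.
This completes the inductive step, so a(n) = n^2 − 3n − 2 for all n ≥ 1.

a(n) = n^2 − 3n − 2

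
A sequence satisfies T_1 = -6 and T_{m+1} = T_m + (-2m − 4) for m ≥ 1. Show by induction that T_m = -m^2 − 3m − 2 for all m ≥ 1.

Base case: T_1 = -6, and -1^2 − 3·1 − 2 = -6.
Assume T_k = -k^2 − 3k − 2.
Then T_{k+1} = T_k + (-2k − 4) = (-k^2 − 3k − 2) + (-2k − 4) = -k^2 − 5k − 6,
and -(k+1)^2 − 3·(k+1) − 2 = -k^2 − 5k − 6.
This completes the inductive step, so T_m = -m^2 − 3m − 2 for all m ≥ 1.

T_m = -m^2 − 3m − 2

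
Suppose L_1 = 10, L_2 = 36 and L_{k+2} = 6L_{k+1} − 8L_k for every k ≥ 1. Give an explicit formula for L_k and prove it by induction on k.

Claim: L_k = 2^k + 2·4^k.

Base cases: L_1 = 10 and 2^1 + 2·4^1 = 10; L_2 = 36 and 2^2 + 2·4^2 = 36.
Assume L_j = 2^j + 2·4^j for all 1 ≤ j ≤ m, where m ≥ 2.
Then L_{m+1} = 6L_m − 8L_{m−1} = 6·(2^m + 2·4^m) − 8·(2^{m−1} + 2·4^{m−1}) = (6·2 − 8)2^{m−1} + 2·(6·4 − 8)4^{m−1} = 4·2^{m−1} + 32·4^{m−1} = 2^{m+1} + 2·4^{m+1}.
This completes the inductive step, so L_k = 2^k + 2·4^k for all k ≥ 1.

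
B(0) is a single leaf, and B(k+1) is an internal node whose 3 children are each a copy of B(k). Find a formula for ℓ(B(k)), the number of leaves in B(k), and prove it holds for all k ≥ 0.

Claim: ℓ(B(k)) = 3^k.

Base case: ℓ(B(0)) = 1, and 3^0 = 1.
Assume ℓ(B(r)) = 3^r.
Then ℓ(B(r+1)) = 3·ℓ(B(r)) = 3·3^r = 3^{r+1}.
By induction, ℓ(B(k)) = 3^k for all k ≥ 0.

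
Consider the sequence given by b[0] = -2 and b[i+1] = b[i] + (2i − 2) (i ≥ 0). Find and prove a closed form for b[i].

Claim: b[i] = i^2 − 3i − 2.

Base case: b[0] = -2, and 0^2 − 3·0 − 2 = -2.
Assume b[m] = m^2 − 3m − 2.
Then b[m+1] = b[m] + (2m − 2) = (m^2 − 3m − 2) + (2m − 2) = m^2 − m − 4,
and (m+1)^2 − 3·(m+1) − 2 = m^2 − m − 4.
By induction, b[i] = i^2 − 3i − 2 for all i ≥ 0.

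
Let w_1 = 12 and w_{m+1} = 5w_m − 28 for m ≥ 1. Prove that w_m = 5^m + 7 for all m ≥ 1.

Base case: w_1 = 12, and 5^1 + 7 = 5 + 7 = 12.
Assume w_j = 5^j + 7 for some j ≥ 1.
Then w_{j+1} = 5w_j − 28 = 5·(5^j + 7) − 28 = 5^{j+1} + 35 − 28 = 5^{j+1} + 7.
Hence w_m = 5^m + 7 for every m ≥ 1, by induction.

w_m = 5^m + 7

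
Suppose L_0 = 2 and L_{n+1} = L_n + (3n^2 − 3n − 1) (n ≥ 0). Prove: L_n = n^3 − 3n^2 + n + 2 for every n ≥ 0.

Base case: L_0 = 2, and 0^3 − 3·0^2 + 0 + 2 = 2.
Assume L_m = m^3 − 3m^2 + m + 2.
Then L_{m+1} = L_m + (3m^2 − 3m − 1) = (m^3 − 3m^2 + m + 2) + (3m^2 − 3m − 1) = m^3 − 2m + 1,
and (m+1)^3 − 3·(m+1)^2 + (m+1) + 2 = m^3 − 2m + 1.
By induction, L_n = n^3 − 3n^2 + n + 2 for all n ≥ 0.

L_n = n^3 − 3n^2 + n + 2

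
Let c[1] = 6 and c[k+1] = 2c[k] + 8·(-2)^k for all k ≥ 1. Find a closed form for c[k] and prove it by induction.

Claim: c[k] = 2^k − 2·(-2)^k.

Base case: c[1] = 6, and 2^1 − 2·(-2)^1 = 2 + 4 = 6.
Assume c[j] = 2^j − 2·(-2)^j for some j ≥ 1.
Then c[j+1] = 2c[j] + 8·(-2)^j = 2·(2^j − 2·(-2)^j) + 8·(-2)^j = 2^{j+1} − 4·(-2)^j + 8·(-2)^j = 2^{j+1} + 4·(-2)^j = 2^{j+1} − 2·(-2)^{j+1}.
So the formula holds for j+1, and by induction c[k] = 2^k − 2·(-2)^k for all k ≥ 1.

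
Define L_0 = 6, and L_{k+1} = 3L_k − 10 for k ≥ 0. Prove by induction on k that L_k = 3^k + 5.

Base case: L_0 = 6, and 3^0 + 5 = 1 + 5 = 6.
Assume L_m = 3^m + 5 for some m ≥ 0.
Then L_{m+1} = 3L_m − 10 = 3·(3^m + 5) − 10 = 3^{m+1} + 15 − 10 = 3^{m+1} + 5.
By induction, L_k = 3^k + 5 for all k ≥ 0.

L_k = 3^k + 5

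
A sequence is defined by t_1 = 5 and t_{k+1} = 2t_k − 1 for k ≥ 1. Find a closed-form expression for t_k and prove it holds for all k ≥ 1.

Claim: t_k = 2^{k+1} + 1.

Base case: t_1 = 5, and 2^{1+1} + 1 = 4 + 1 = 5.
Assume t_m = 2^{m+1} + 1 for some m ≥ 1.
Then t_{m+1} = 2t_m − 1 = 2·(2^{m+1} + 1) − 1 = 2^{m+2} + 2 − 1 = 2^{m+2} + 1.
Hence t_k = 2^{k+1} + 1 for every k ≥ 1, by induction.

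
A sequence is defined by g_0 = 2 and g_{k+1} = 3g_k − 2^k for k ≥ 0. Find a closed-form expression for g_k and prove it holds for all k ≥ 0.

Claim: g_k = 3^k + 2^k.

Base case: g_0 = 2, and 3^0 + 2^0 = 1 + 1 = 2.
Assume g_r = 3^r + 2^r for some r ≥ 0.
Then g_{r+1} = 3g_r − 2^r = 3·(3^r + 2^r) − 2^r = 3^{r+1} + 3·2^r − 2^r = 3^{r+1} + 2·2^r = 3^{r+1} + 2^{r+1}.
By induction, g_k = 3^k + 2^k for all k ≥ 0.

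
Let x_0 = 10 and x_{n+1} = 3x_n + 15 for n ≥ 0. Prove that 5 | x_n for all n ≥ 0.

Base case: x_0 = 10 = 5·2, so 5 | x_0.
Assume 5 | x_k, so x_k = 5t for some integer t.
Then x_{k+1} = 3x_k + 15 = 3·(5t) + 15 = 5(3t + 3), so 5 | x_{k+1}.
So the property holds for k+1, and by induction 5 | x_n for all n ≥ 0.

5 | x_n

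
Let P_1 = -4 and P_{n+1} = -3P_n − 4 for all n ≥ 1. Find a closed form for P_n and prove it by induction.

Claim: P_n = (-3)^n − 1.

Base case: P_1 = -4, and (-3)^1 − 1 = -3 − 1 = -4.
Assume P_r = (-3)^r − 1 for some r ≥ 1.
Then P_{r+1} = -3P_r − 4 = -3·((-3)^r − 1) − 4 = -3·(-3)^r + 3 − 4 = (-3)^{r+1} − 1.
By induction, P_n = (-3)^n − 1 for all n ≥ 1.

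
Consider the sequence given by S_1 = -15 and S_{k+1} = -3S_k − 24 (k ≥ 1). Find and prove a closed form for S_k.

Claim: S_k = 3·(-3)^k − 6.

Base case: S_1 = -15, and 3·(-3)^1 − 6 = -9 − 6 = -15.
Assume S_j = 3·(-3)^j − 6 for some j ≥ 1.
Then S_{j+1} = -3S_j − 24 = -3·(3·(-3)^j − 6) − 24 = -9·(-3)^j + 18 − 24 = 3·(-3)^{j+1} − 6.
By induction, S_k = 3·(-3)^k − 6 for all k ≥ 1.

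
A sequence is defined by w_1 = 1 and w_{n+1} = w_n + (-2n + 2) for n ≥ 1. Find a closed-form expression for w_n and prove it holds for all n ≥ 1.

Claim: w_n = -n^2 + 3n − 1.

Base case: w_1 = 1, and -1^2 + 3·1 − 1 = 1.
Assume w_r = -r^2 + 3r − 1.
Then w_{r+1} = w_r + (-2r + 2) = (-r^2 + 3r − 1) + (-2r + 2) = -r^2 + r + 1,
and -(r+1)^2 + 3·(r+1) − 1 = -r^2 + r + 1.
By induction, w_n = -n^2 + 3n − 1 for all n ≥ 1.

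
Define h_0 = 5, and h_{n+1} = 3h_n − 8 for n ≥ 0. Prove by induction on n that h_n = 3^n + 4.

Base case: h_0 = 5, and 3^0 + 4 = 1 + 4 = 5.
Assume h_r = 3^r + 4 for some r ≥ 0.
Then h_{r+1} = 3h_r − 8 = 3·(3^r + 4) − 8 = 3^{r+1} + 12 − 8 = 3^{r+1} + 4.
This completes the inductive step, so h_n = 3^n + 4 for all n ≥ 0.

h_n = 3^n + 4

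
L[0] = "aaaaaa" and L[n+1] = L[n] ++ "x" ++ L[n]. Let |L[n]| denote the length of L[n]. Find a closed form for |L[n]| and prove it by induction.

Claim: |L[n]| = 7·2^n − 1.

Base case: |L[0]| = 6, and 7·2^0 − 1 = 6.
Assume |L[m]| = 7·2^m − 1.
Then |L[m+1]| = |L[m]| + 1 + |L[m]| = 2|L[m]| + 1 = 2(7·2^m − 1) + 1 = 7·2^{m+1} − 2 + 1 = 7·2^{m+1} − 1.
By induction, |L[n]| = 7·2^n − 1 for all n ≥ 0.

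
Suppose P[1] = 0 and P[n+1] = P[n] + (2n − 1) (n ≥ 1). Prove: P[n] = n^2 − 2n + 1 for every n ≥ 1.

Base case: P[1] = 0, and 1^2 − 2·1 + 1 = 0.
Assume P[j] = j^2 − 2j + 1.
Then P[j+1] = P[j] + (2j − 1) = (j^2 − 2j + 1) + (2j − 1) = j^2,
and (j+1)^2 − 2·(j+1) + 1 = j^2.
This completes the inductive step, so P[n] = n^2 − 2n + 1 for all n ≥ 1.

P[n] = n^2 − 2n + 1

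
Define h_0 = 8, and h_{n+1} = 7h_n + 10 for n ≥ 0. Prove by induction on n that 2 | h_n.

Base case: h_0 = 8 = 2·4, so 2 | h_0.
Assume 2 | h_m, so h_m = 2t for some integer t.
Then h_{m+1} = 7h_m + 10 = 7·(2t) + 10 = 2(7t + 5), so 2 | h_{m+1}.
By induction, 2 | h_n for all n ≥ 0.

2 | h_n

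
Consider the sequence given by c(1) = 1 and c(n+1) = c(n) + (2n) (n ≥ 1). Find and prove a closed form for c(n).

Claim: c(n) = n^2 − n + 1.

Base case: c(1) = 1, and 1^2 − 1 + 1 = 1.
Assume c(k) = k^2 − k + 1.
Then c(k+1) = c(k) + (2k) = (k^2 − k + 1) + (2k) = k^2 + k + 1,
and (k+1)^2 − (k+1) + 1 = k^2 + k + 1.
This completes the inductive step, so c(n) = n^2 − n + 1 for all n ≥ 1.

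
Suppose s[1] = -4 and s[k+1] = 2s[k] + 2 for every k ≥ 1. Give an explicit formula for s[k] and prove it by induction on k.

Claim: s[k] = -2^k − 2.

Base case: s[1] = -4, and -2^1 − 2 = -2 − 2 = -4.
Assume s[j] = -2^j − 2 for some j ≥ 1.
Then s[j+1] = 2s[j] + 2 = 2·(-2^j − 2) + 2 = -2^{j+1} − 4 + 2 = -2^{j+1} − 2.
So the formula holds for j+1, and by induction s[k] = -2^k − 2 for all k ≥ 1.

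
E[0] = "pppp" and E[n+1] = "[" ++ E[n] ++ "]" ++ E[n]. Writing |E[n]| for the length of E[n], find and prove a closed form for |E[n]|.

Claim: |E[n]| = 6·2^n − 2.

Base case: |E[0]| = 4, and 6·2^0 − 2 = 4.
Assume |E[r]| = 6·2^r − 2.
Then |E[r+1]| = 1 + |E[r]| + 1 + |E[r]| = 2|E[r]| + 2 = 2(6·2^r − 2) + 2 = 6·2^{r+1} − 4 + 2 = 6·2^{r+1} − 2.
Hence |E[n]| = 6·2^n − 2 for every n ≥ 0, by induction.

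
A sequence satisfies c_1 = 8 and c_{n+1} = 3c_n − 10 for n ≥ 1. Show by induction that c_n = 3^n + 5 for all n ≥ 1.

Base case: c_1 = 8, and 3^1 + 5 = 3 + 5 = 8.
Assume c_j = 3^j + 5 for some j ≥ 1.
Then c_{j+1} = 3c_j − 10 = 3·(3^j + 5) − 10 = 3^{j+1} + 15 − 10 = 3^{j+1} + 5.
So the formula holds for j+1, and by induction c_n = 3^n + 5 for all n ≥ 1.

c_n = 3^n + 5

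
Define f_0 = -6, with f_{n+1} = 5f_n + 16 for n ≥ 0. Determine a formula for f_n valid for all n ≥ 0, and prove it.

Claim: f_n = -2·5^n − 4.

Base case: f_0 = -6, and -2·5^0 − 4 = -2 − 4 = -6.
Assume f_r = -2·5^r − 4 for some r ≥ 0.
Then f_{r+1} = 5f_r + 16 = 5·(-2·5^r − 4) + 16 = -10·5^r − 20 + 16 = -2·5^{r+1} − 4.
This completes the inductive step, so f_n = -2·5^n − 4 for all n ≥ 0.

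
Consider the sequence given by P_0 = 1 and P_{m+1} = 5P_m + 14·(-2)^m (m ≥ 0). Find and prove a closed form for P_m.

Claim: P_m = 3·5^m − 2·(-2)^m.

Base case: P_0 = 1, and 3·5^0 − 2·(-2)^0 = 3 − 2 = 1.
Assume P_r = 3·5^r − 2·(-2)^r for some r ≥ 0.
Then P_{r+1} = 5P_r + 14·(-2)^r = 5·(3·5^r − 2·(-2)^r) + 14·(-2)^r = 3·5^{r+1} − 10·(-2)^r + 14·(-2)^r = 3·5^{r+1} + 4·(-2)^r = 3·5^{r+1} − 2·(-2)^{r+1}.
So the formula holds for r+1, and by induction P_m = 3·5^m − 2·(-2)^m for all m ≥ 0.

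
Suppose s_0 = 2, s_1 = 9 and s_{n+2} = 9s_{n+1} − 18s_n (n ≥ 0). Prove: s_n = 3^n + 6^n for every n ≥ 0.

Base cases: s_0 = 2 and 3^0 + 6^0 = 2; s_1 = 9 and 3^1 + 6^1 = 9.
Assume s_i = 3^i + 6^i for all 0 ≤ i ≤ j, where j ≥ 1.
Then s_{j+1} = 9s_j − 18s_{j−1} = 9·(3^j + 6^j) − 18·(3^{j−1} + 6^{j−1}) = (9·3 − 18)3^{j−1} + (9·6 − 18)6^{j−1} = 9·3^{j−1} + 36·6^{j−1} = 3^{j+1} + 6^{j+1}.
So the formula holds for j+1, and by strong induction s_n = 3^n + 6^n for all n ≥ 0.

s_n = 3^n + 6^n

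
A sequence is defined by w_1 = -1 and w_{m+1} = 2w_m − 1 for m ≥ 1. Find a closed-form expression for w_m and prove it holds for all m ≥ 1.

Claim: w_m = -2^m + 1.

Base case: w_1 = -1, and -2^1 + 1 = -2 + 1 = -1.
Assume w_j = -2^j + 1 for some j ≥ 1.
Then w_{j+1} = 2w_j − 1 = 2·(-2^j + 1) − 1 = -2^{j+1} + 2 − 1 = -2^{j+1} + 1.
By induction, w_m = -2^m + 1 for all m ≥ 1.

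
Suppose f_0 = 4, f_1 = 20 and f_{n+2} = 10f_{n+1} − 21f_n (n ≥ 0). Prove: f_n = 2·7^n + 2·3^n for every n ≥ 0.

Base cases: f_0 = 4 and 2·7^0 + 2·3^0 = 4; f_1 = 20 and 2·7^1 + 2·3^1 = 20.
Assume f_j = 2·7^j + 2·3^j for all 0 ≤ j ≤ r, where r ≥ 1.
Then f_{r+1} = 10f_r − 21f_{r−1} = 10·(2·7^r + 2·3^r) − 21·(2·7^{r−1} + 2·3^{r−1}) = 2·(10·7 − 21)7^{r−1} + 2·(10·3 − 21)3^{r−1} = 98·7^{r−1} + 18·3^{r−1} = 2·7^{r+1} + 2·3^{r+1}.
So the formula holds for r+1, and by strong induction f_n = 2·7^n + 2·3^n for all n ≥ 0.

f_n = 2·7^n + 2·3^n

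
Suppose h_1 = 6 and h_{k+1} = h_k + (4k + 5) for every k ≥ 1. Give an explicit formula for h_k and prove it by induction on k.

Claim: h_k = 2k^2 + 3k + 1.

Base case: h_1 = 6, and 2·1^2 + 3·1 + 1 = 6.
Assume h_r = 2r^2 + 3r + 1.
Then h_{r+1} = h_r + (4r + 5) = (2r^2 + 3r + 1) + (4r + 5) = 2r^2 + 7r + 6,
and 2·(r+1)^2 + 3·(r+1) + 1 = 2r^2 + 7r + 6.
Hence h_k = 2k^2 + 3k + 1 for every k ≥ 1, by induction.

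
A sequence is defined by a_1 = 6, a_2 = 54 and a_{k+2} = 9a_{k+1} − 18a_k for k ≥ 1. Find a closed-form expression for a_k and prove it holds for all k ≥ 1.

Claim: a_k = 2·6^k − 2·3^k.

Base cases: a_1 = 6 and 2·6^1 − 2·3^1 = 6; a_2 = 54 and 2·6^2 − 2·3^2 = 54.
Assume a_j = 2·6^j − 2·3^j for all 1 ≤ j ≤ r, where r ≥ 2.
Then a_{r+1} = 9a_r − 18a_{r−1} = 9·(2·6^r − 2·3^r) − 18·(2·6^{r−1} − 2·3^{r−1}) = 2·(9·6 − 18)6^{r−1} − 2·(9·3 − 18)3^{r−1} = 72·6^{r−1} − 18·3^{r−1} = 2·6^{r+1} − 2·3^{r+1}.
Hence a_k = 2·6^k − 2·3^k for every k ≥ 1, by strong induction.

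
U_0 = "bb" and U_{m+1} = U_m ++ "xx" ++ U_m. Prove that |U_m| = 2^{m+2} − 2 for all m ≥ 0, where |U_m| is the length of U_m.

Base case: |U_0| = 2, and 2^{0+2} − 2 = 2.
Assume |U_k| = 2^{k+2} − 2.
Then |U_{k+1}| = |U_k| + 2 + |U_k| = 2|U_k| + 2 = 2(2^{k+2} − 2) + 2 = 2^{k+3} − 4 + 2 = 2^{k+3} − 2.
This completes the inductive step, so |U_m| = 2^{m+2} − 2 for all m ≥ 0.

|U_m| = 2^{m+2} − 2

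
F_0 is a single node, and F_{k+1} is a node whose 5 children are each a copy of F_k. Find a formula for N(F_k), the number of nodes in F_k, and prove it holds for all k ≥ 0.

Claim: N(F_k) = (5^{k+1} − 1)/4.

Base case: N(F_0) = 1, and (5^{0+1} − 1)/4 = 1.
Assume N(F_j) = (5^{j+1} − 1)/4.
Then N(F_{j+1}) = 1 + 5N(F_j) = 1 + 5·(5^{j+1} − 1)/4 = 1 + (5^{j+2} − 5)/4 = (4 + 5^{j+2} − 5)/4 = (5^{j+2} − 1)/4.
So the formula holds for j+1, and by induction N(F_k) = (5^{k+1} − 1)/4 for all k ≥ 0.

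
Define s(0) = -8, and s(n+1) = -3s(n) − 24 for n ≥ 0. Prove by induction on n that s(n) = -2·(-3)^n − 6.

Base case: s(0) = -8, and -2·(-3)^0 − 6 = -2 − 6 = -8.
Assume s(k) = -2·(-3)^k − 6 for some k ≥ 0.
Then s(k+1) = -3s(k) − 24 = -3·(-2·(-3)^k − 6) − 24 = 6·(-3)^k + 18 − 24 = -2·(-3)^{k+1} − 6.
So the formula holds for k+1, and by induction s(n) = -2·(-3)^n − 6 for all n ≥ 0.

s(n) = -2·(-3)^n − 6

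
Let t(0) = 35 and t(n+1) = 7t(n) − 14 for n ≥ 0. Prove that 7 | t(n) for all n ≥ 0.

Base case: t(0) = 35 = 7·5, so 7 | t(0).
Assume 7 | t(r), so t(r) = 7s for some integer s.
Then t(r+1) = 7t(r) − 14 = 7·(7s) − 14 = 7(7s − 2), so 7 | t(r+1).
So the property holds for r+1, and by induction 7 | t(n) for all n ≥ 0.

7 | t(n)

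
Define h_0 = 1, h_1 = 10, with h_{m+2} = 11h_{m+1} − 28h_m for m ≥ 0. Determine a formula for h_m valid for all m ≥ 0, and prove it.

Claim: h_m = 2·7^m − 4^m.

Base cases: h_0 = 1 and 2·7^0 − 4^0 = 1; h_1 = 10 and 2·7^1 − 4^1 = 10.
Assume h_j = 2·7^j − 4^j for all 0 ≤ j ≤ r, where r ≥ 1.
Then h_{r+1} = 11h_r − 28h_{r−1} = 11·(2·7^r − 4^r) − 28·(2·7^{r−1} − 4^{r−1}) = 2·(11·7 − 28)7^{r−1} − (11·4 − 28)4^{r−1} = 98·7^{r−1} − 16·4^{r−1} = 2·7^{r+1} − 4^{r+1}.
So the formula holds for r+1, and by strong induction h_m = 2·7^m − 4^m for all m ≥ 0.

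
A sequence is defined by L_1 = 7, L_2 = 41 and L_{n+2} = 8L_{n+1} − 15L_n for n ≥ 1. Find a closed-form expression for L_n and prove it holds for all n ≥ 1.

Claim: L_n = -3^n + 2·5^n.

Base cases: L_1 = 7 and -3^1 + 2·5^1 = 7; L_2 = 41 and -3^2 + 2·5^2 = 41.
Assume L_j = -3^j + 2·5^j for all 1 ≤ j ≤ m, where m ≥ 2.
Then L_{m+1} = 8L_m − 15L_{m−1} = 8·(-3^m + 2·5^m) − 15·(-3^{m−1} + 2·5^{m−1}) = -(8·3 − 15)3^{m−1} + 2·(8·5 − 15)5^{m−1} = -9·3^{m−1} + 50·5^{m−1} = -3^{m+1} + 2·5^{m+1}.
By strong induction, L_n = -3^n + 2·5^n for all n ≥ 1.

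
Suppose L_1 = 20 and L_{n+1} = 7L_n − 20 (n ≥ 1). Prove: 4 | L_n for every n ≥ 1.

Base case: L_1 = 20 = 4·5, so 4 | L_1.
Assume 4 | L_j, so L_j = 4t for some integer t.
Then L_{j+1} = 7L_j − 20 = 7·(4t) − 20 = 4(7t − 5), so 4 | L_{j+1}.
So the property holds for j+1, and by induction 4 | L_n for all n ≥ 1.

4 | L_n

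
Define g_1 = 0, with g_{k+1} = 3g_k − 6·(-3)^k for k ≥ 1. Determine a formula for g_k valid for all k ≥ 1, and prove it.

Claim: g_k = 3^k + (-3)^k.

Base case: g_1 = 0, and 3^1 + (-3)^1 = 3 − 3 = 0.
Assume g_r = 3^r + (-3)^r for some r ≥ 1.
Then g_{r+1} = 3g_r − 6·(-3)^r = 3·(3^r + (-3)^r) − 6·(-3)^r = 3^{r+1} + 3·(-3)^r − 6·(-3)^r = 3^{r+1} − 3·(-3)^r = 3^{r+1} + (-3)^{r+1}.
This completes the inductive step, so g_k = 3^k + (-3)^k for all k ≥ 1.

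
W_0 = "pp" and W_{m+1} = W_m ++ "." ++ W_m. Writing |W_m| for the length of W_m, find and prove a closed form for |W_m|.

Claim: |W_m| = 3·2^m − 1.

Base case: |W_0| = 2, and 3·2^0 − 1 = 2.
Assume |W_j| = 3·2^j − 1.
Then |W_{j+1}| = |W_j| + 1 + |W_j| = 2|W_j| + 1 = 2(3·2^j − 1) + 1 = 3·2^{j+1} − 2 + 1 = 3·2^{j+1} − 1.
This completes the inductive step, so |W_m| = 3·2^m − 1 for all m ≥ 0.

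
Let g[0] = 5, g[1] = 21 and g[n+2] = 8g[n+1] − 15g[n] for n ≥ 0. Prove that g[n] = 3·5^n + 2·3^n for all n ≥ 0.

Base cases: g[0] = 5 and 3·5^0 + 2·3^0 = 5; g[1] = 21 and 3·5^1 + 2·3^1 = 21.
Assume g[j] = 3·5^j + 2·3^j for all 0 ≤ j ≤ k, where k ≥ 1.
Then g[k+1] = 8g[k] − 15g[k−1] = 8·(3·5^k + 2·3^k) − 15·(3·5^{k−1} + 2·3^{k−1}) = 3·(8·5 − 15)5^{k−1} + 2·(8·3 − 15)3^{k−1} = 75·5^{k−1} + 18·3^{k−1} = 3·5^{k+1} + 2·3^{k+1}.
So the formula holds for k+1, and by strong induction g[n] = 3·5^n + 2·3^n for all n ≥ 0.

g[n] = 3·5^n + 2·3^n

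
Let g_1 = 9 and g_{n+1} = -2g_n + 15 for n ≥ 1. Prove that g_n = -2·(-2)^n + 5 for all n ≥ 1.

Base case: g_1 = 9, and -2·(-2)^1 + 5 = 4 + 5 = 9.
Assume g_m = -2·(-2)^m + 5 for some m ≥ 1.
Then g_{m+1} = -2g_m + 15 = -2·(-2·(-2)^m + 5) + 15 = 4·(-2)^m − 10 + 15 = -2·(-2)^{m+1} + 5.
This completes the inductive step, so g_n = -2·(-2)^n + 5 for all n ≥ 1.

g_n = -2·(-2)^n + 5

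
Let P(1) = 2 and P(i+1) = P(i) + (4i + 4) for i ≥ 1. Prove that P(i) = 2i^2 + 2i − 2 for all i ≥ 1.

Base case: P(1) = 2, and 2·1^2 + 2·1 − 2 = 2.
Assume P(m) = 2m^2 + 2m − 2.
Then P(m+1) = P(m) + (4m + 4) = (2m^2 + 2m − 2) + (4m + 4) = 2m^2 + 6m + 2,
and 2·(m+1)^2 + 2·(m+1) − 2 = 2m^2 + 6m + 2.
Hence P(i) = 2i^2 + 2i − 2 for every i ≥ 1, by induction.

P(i) = 2i^2 + 2i − 2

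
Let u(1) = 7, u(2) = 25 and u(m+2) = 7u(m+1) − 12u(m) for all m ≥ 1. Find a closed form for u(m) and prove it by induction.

Claim: u(m) = 3^m + 4^m.

Base cases: u(1) = 7 and 3^1 + 4^1 = 7; u(2) = 25 and 3^2 + 4^2 = 25.
Assume u(j) = 3^j + 4^j for all 1 ≤ j ≤ k, where k ≥ 2.
Then u(k+1) = 7u(k) − 12u(k−1) = 7·(3^k + 4^k) − 12·(3^{k−1} + 4^{k−1}) = (7·3 − 12)3^{k−1} + (7·4 − 12)4^{k−1} = 9·3^{k−1} + 16·4^{k−1} = 3^{k+1} + 4^{k+1}.
Hence u(m) = 3^m + 4^m for every m ≥ 1, by strong induction.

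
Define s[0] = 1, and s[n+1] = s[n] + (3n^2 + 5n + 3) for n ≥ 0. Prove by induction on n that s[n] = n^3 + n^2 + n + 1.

Base case: s[0] = 1, and 0^3 + 0^2 + 0 + 1 = 1.
Assume s[k] = k^3 + k^2 + k + 1.
Then s[k+1] = s[k] + (3k^2 + 5k + 3) = (k^3 + k^2 + k + 1) + (3k^2 + 5k + 3) = k^3 + 4k^2 + 6k + 4,
and (k+1)^3 + (k+1)^2 + (k+1) + 1 = k^3 + 4k^2 + 6k + 4.
Hence s[n] = n^3 + n^2 + n + 1 for every n ≥ 0, by induction.

s[n] = n^3 + n^2 + n + 1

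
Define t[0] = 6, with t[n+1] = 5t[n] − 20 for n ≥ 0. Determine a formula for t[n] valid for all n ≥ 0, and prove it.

Claim: t[n] = 5^n + 5.

Base case: t[0] = 6, and 5^0 + 5 = 1 + 5 = 6.
Assume t[r] = 5^r + 5 for some r ≥ 0.
Then t[r+1] = 5t[r] − 20 = 5·(5^r + 5) − 20 = 5^{r+1} + 25 − 20 = 5^{r+1} + 5.
So the formula holds for r+1, and by induction t[n] = 5^n + 5 for all n ≥ 0.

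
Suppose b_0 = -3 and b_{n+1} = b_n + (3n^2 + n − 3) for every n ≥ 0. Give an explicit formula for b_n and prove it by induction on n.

Claim: b_n = n^3 − n^2 − 3n − 3.

Base case: b_0 = -3, and 0^3 − 0^2 − 3·0 − 3 = -3.
Assume b_r = r^3 − r^2 − 3r − 3.
Then b_{r+1} = b_r + (3r^2 + r − 3) = (r^3 − r^2 − 3r − 3) + (3r^2 + r − 3) = r^3 + 2r^2 − 2r − 6,
and (r+1)^3 − (r+1)^2 − 3·(r+1) − 3 = r^3 + 2r^2 − 2r − 6.
Hence b_n = n^3 − n^2 − 3n − 3 for every n ≥ 0, by induction.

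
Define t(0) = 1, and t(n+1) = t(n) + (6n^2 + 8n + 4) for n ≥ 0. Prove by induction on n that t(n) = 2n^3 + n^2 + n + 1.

Base case: t(0) = 1, and 2·0^3 + 0^2 + 0 + 1 = 1.
Assume t(k) = 2k^3 + k^2 + k + 1.
Then t(k+1) = t(k) + (6k^2 + 8k + 4) = (2k^3 + k^2 + k + 1) + (6k^2 + 8k + 4) = 2k^3 + 7k^2 + 9k + 5,
and 2·(k+1)^3 + (k+1)^2 + (k+1) + 1 = 2k^3 + 7k^2 + 9k + 5.
By induction, t(n) = 2n^3 + n^2 + n + 1 for all n ≥ 0.

t(n) = 2n^3 + n^2 + n + 1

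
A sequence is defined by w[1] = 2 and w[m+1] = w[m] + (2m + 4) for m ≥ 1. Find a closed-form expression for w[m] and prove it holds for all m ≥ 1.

Claim: w[m] = m^2 + 3m − 2.

Base case: w[1] = 2, and 1^2 + 3·1 − 2 = 2.
Assume w[r] = r^2 + 3r − 2.
Then w[r+1] = w[r] + (2r + 4) = (r^2 + 3r − 2) + (2r + 4) = r^2 + 5r + 2,
and (r+1)^2 + 3·(r+1) − 2 = r^2 + 5r + 2.
This completes the inductive step, so w[m] = m^2 + 3m − 2 for all m ≥ 1.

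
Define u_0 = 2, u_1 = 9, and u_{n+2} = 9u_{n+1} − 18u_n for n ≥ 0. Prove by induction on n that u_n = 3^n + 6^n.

Base cases: u_0 = 2 and 3^0 + 6^0 = 2; u_1 = 9 and 3^1 + 6^1 = 9.
Assume u_j = 3^j + 6^j for all 0 ≤ j ≤ k, where k ≥ 1.
Then u_{k+1} = 9u_k − 18u_{k−1} = 9·(3^k + 6^k) − 18·(3^{k−1} + 6^{k−1}) = (9·3 − 18)3^{k−1} + (9·6 − 18)6^{k−1} = 9·3^{k−1} + 36·6^{k−1} = 3^{k+1} + 6^{k+1}.
Hence u_n = 3^n + 6^n for every n ≥ 0, by strong induction.

u_n = 3^n + 6^n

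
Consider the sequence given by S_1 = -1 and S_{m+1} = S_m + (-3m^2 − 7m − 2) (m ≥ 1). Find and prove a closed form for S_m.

Claim: S_m = -m^3 − 2m^2 + m + 1.

Base case: S_1 = -1, and -1^3 − 2·1^2 + 1 + 1 = -1.
Assume S_j = -j^3 − 2j^2 + j + 1.
Then S_{j+1} = S_j + (-3j^2 − 7j − 2) = (-j^3 − 2j^2 + j + 1) + (-3j^2 − 7j − 2) = -j^3 − 5j^2 − 6j − 1,
and -(j+1)^3 − 2·(j+1)^2 + (j+1) + 1 = -j^3 − 5j^2 − 6j − 1.
This completes the inductive step, so S_m = -m^3 − 2m^2 + m + 1 for all m ≥ 1.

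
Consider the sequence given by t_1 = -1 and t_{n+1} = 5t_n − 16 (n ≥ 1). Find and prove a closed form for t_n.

Claim: t_n = -5^n + 4.

Base case: t_1 = -1, and -5^1 + 4 = -5 + 4 = -1.
Assume t_r = -5^r + 4 for some r ≥ 1.
Then t_{r+1} = 5t_r − 16 = 5·(-5^r + 4) − 16 = -5^{r+1} + 20 − 16 = -5^{r+1} + 4.
So the formula holds for r+1, and by induction t_n = -5^n + 4 for all n ≥ 1.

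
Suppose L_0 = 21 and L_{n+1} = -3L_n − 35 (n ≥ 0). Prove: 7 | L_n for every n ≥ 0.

Base case: L_0 = 21 = 7·3, so 7 | L_0.
Assume 7 | L_r, so L_r = 7t for some integer t.
Then L_{r+1} = -3L_r − 35 = -3·(7t) − 35 = 7(-3t − 5), so 7 | L_{r+1}.
This completes the inductive step, so 7 | L_n for all n ≥ 0.

7 | L_n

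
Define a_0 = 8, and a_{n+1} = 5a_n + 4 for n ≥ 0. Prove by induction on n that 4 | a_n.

Base case: a_0 = 8 = 4·2, so 4 | a_0.
Assume 4 | a_m, so a_m = 4t for some integer t.
Then a_{m+1} = 5a_m + 4 = 5·(4t) + 4 = 4(5t + 1), so 4 | a_{m+1}.
By induction, 4 | a_n for all n ≥ 0.

4 | a_n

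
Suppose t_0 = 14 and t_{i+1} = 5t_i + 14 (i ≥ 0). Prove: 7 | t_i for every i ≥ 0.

Base case: t_0 = 14 = 7·2, so 7 | t_0.
Assume 7 | t_k, so t_k = 7s for some integer s.
Then t_{k+1} = 5t_k + 14 = 5·(7s) + 14 = 7(5s + 2), so 7 | t_{k+1}.
By induction, 7 | t_i for all i ≥ 0.

7 | t_i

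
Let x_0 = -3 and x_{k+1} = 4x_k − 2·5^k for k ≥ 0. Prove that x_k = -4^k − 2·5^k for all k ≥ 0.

Base case: x_0 = -3, and -4^0 − 2·5^0 = -1 − 2 = -3.
Assume x_m = -4^m − 2·5^m for some m ≥ 0.
Then x_{m+1} = 4x_m − 2·5^m = 4·(-4^m − 2·5^m) − 2·5^m = -4^{m+1} − 8·5^m − 2·5^m = -4^{m+1} − 10·5^m = -4^{m+1} − 2·5^{m+1}.
By induction, x_k = -4^k − 2·5^k for all k ≥ 0.

x_k = -4^k − 2·5^k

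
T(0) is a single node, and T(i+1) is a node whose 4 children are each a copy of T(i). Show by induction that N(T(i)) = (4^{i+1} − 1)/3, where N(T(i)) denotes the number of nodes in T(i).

Base case: N(T(0)) = 1, and (4^{0+1} − 1)/3 = 1.
Assume N(T(r)) = (4^{r+1} − 1)/3.
Then N(T(r+1)) = 1 + 4N(T(r)) = 1 + 4·(4^{r+1} − 1)/3 = 1 + (4^{r+2} − 4)/3 = (3 + 4^{r+2} − 4)/3 = (4^{r+2} − 1)/3.
This completes the inductive step, so N(T(i)) = (4^{i+1} − 1)/3 for all i ≥ 0.

N(T(i)) = (4^{i+1} − 1)/3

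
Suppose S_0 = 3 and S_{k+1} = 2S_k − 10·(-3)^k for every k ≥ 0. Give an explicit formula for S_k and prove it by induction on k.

Claim: S_k = 2^k + 2·(-3)^k.

Base case: S_0 = 3, and 2^0 + 2·(-3)^0 = 1 + 2 = 3.
Assume S_r = 2^r + 2·(-3)^r for some r ≥ 0.
Then S_{r+1} = 2S_r − 10·(-3)^r = 2·(2^r + 2·(-3)^r) − 10·(-3)^r = 2^{r+1} + 4·(-3)^r − 10·(-3)^r = 2^{r+1} − 6·(-3)^r = 2^{r+1} + 2·(-3)^{r+1}.
Hence S_k = 2^k + 2·(-3)^k for every k ≥ 0, by induction.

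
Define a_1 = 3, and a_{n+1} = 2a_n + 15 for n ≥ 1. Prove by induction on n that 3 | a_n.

Base case: a_1 = 3 = 3·1, so 3 | a_1.
Assume 3 | a_r, so a_r = 3t for some integer t.
Then a_{r+1} = 2a_r + 15 = 2·(3t) + 15 = 3(2t + 5), so 3 | a_{r+1}.
By induction, 3 | a_n for all n ≥ 1.

3 | a_n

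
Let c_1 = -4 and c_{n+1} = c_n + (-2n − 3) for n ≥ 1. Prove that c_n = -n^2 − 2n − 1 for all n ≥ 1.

Base case: c_1 = -4, and -1^2 − 2·1 − 1 = -4.
Assume c_k = -k^2 − 2k − 1.
Then c_{k+1} = c_k + (-2k − 3) = (-k^2 − 2k − 1) + (-2k − 3) = -k^2 − 4k − 4,
and -(k+1)^2 − 2·(k+1) − 1 = -k^2 − 4k − 4.
This completes the inductive step, so c_n = -n^2 − 2n − 1 for all n ≥ 1.

c_n = -n^2 − 2n − 1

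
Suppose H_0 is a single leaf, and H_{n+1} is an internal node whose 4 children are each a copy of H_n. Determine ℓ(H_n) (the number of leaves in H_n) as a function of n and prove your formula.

Claim: ℓ(H_n) = 4^n.

Base case: ℓ(H_0) = 1, and 4^0 = 1.
Assume ℓ(H_k) = 4^k.
Then ℓ(H_{k+1}) = 4·ℓ(H_k) = 4·4^k = 4^{k+1}.
By induction, ℓ(H_n) = 4^n for all n ≥ 0.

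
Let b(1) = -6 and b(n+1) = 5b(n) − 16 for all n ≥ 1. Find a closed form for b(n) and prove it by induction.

Claim: b(n) = -2·5^n + 4.

Base case: b(1) = -6, and -2·5^1 + 4 = -10 + 4 = -6.
Assume b(r) = -2·5^r + 4 for some r ≥ 1.
Then b(r+1) = 5b(r) − 16 = 5·(-2·5^r + 4) − 16 = -10·5^r + 20 − 16 = -2·5^{r+1} + 4.
So the formula holds for r+1, and by induction b(n) = -2·5^n + 4 for all n ≥ 1.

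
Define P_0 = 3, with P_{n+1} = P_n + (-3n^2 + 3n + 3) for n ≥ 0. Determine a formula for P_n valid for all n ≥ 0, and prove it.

Claim: P_n = -n^3 + 3n^2 + n + 3.

Base case: P_0 = 3, and -0^3 + 3·0^2 + 0 + 3 = 3.
Assume P_j = -j^3 + 3j^2 + j + 3.
Then P_{j+1} = P_j + (-3j^2 + 3j + 3) = (-j^3 + 3j^2 + j + 3) + (-3j^2 + 3j + 3) = -j^3 + 4j + 6,
and -(j+1)^3 + 3·(j+1)^2 + (j+1) + 3 = -j^3 + 4j + 6.
By induction, P_n = -n^3 + 3n^2 + n + 3 for all n ≥ 0.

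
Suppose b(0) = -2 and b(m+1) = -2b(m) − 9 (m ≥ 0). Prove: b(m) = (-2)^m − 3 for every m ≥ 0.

Base case: b(0) = -2, and (-2)^0 − 3 = 1 − 3 = -2.
Assume b(j) = (-2)^j − 3 for some j ≥ 0.
Then b(j+1) = -2b(j) − 9 = -2·((-2)^j − 3) − 9 = -2·(-2)^j + 6 − 9 = (-2)^{j+1} − 3.
This completes the inductive step, so b(m) = (-2)^m − 3 for all m ≥ 0.

b(m) = (-2)^m − 3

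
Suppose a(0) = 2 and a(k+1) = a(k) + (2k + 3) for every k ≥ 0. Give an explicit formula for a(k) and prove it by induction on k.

Claim: a(k) = k^2 + 2k + 2.

Base case: a(0) = 2, and 0^2 + 2·0 + 2 = 2.
Assume a(m) = m^2 + 2m + 2.
Then a(m+1) = a(m) + (2m + 3) = (m^2 + 2m + 2) + (2m + 3) = m^2 + 4m + 5,
and (m+1)^2 + 2·(m+1) + 2 = m^2 + 4m + 5.
This completes the inductive step, so a(k) = k^2 + 2k + 2 for all k ≥ 0.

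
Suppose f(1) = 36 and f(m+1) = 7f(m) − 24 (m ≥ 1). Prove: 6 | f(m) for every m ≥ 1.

Base case: f(1) = 36 = 6·6, so 6 | f(1).
Assume 6 | f(k), so f(k) = 6t for some integer t.
Then f(k+1) = 7f(k) − 24 = 7·(6t) − 24 = 6(7t − 4), so 6 | f(k+1).
So the property holds for k+1, and by induction 6 | f(m) for all m ≥ 1.

6 | f(m)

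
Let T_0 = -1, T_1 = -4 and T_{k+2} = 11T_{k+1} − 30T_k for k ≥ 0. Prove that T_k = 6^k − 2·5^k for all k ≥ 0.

Base cases: T_0 = -1 and 6^0 − 2·5^0 = -1; T_1 = -4 and 6^1 − 2·5^1 = -4.
Assume T_i = 6^i − 2·5^i for all 0 ≤ i ≤ j, where j ≥ 1.
Then T_{j+1} = 11T_j − 30T_{j−1} = 11·(6^j − 2·5^j) − 30·(6^{j−1} − 2·5^{j−1}) = (11·6 − 30)6^{j−1} − 2·(11·5 − 30)5^{j−1} = 36·6^{j−1} − 50·5^{j−1} = 6^{j+1} − 2·5^{j+1}.
Hence T_k = 6^k − 2·5^k for every k ≥ 0, by strong induction.

T_k = 6^k − 2·5^k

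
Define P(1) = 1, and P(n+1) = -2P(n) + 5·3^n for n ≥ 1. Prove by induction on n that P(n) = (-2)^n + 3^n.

Base case: P(1) = 1, and (-2)^1 + 3^1 = -2 + 3 = 1.
Assume P(j) = (-2)^j + 3^j for some j ≥ 1.
Then P(j+1) = -2P(j) + 5·3^j = -2·((-2)^j + 3^j) + 5·3^j = (-2)^{j+1} − 2·3^j + 5·3^j = (-2)^{j+1} + 3·3^j = (-2)^{j+1} + 3^{j+1}.
Hence P(n) = (-2)^n + 3^n for every n ≥ 1, by induction.

P(n) = (-2)^n + 3^n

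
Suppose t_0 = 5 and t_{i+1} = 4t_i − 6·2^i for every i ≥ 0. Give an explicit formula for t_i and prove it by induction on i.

Claim: t_i = 2·4^i + 3·2^i.

Base case: t_0 = 5, and 2·4^0 + 3·2^0 = 2 + 3 = 5.
Assume t_m = 2·4^m + 3·2^m for some m ≥ 0.
Then t_{m+1} = 4t_m − 6·2^m = 4·(2·4^m + 3·2^m) − 6·2^m = 2·4^{m+1} + 12·2^m − 6·2^m = 2·4^{m+1} + 6·2^m = 2·4^{m+1} + 3·2^{m+1}.
This completes the inductive step, so t_i = 2·4^i + 3·2^i for all i ≥ 0.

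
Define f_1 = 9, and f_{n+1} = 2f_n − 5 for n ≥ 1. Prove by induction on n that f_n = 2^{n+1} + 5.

Base case: f_1 = 9, and 2^{1+1} + 5 = 4 + 5 = 9.
Assume f_j = 2^{j+1} + 5 for some j ≥ 1.
Then f_{j+1} = 2f_j − 5 = 2·(2^{j+1} + 5) − 5 = 2^{j+2} + 10 − 5 = 2^{j+2} + 5.
Hence f_n = 2^{n+1} + 5 for every n ≥ 1, by induction.

f_n = 2^{n+1} + 5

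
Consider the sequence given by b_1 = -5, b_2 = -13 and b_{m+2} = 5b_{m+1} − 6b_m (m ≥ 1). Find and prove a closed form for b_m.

Claim: b_m = -3^m − 2^m.

Base cases: b_1 = -5 and -3^1 − 2^1 = -5; b_2 = -13 and -3^2 − 2^2 = -13.
Assume b_j = -3^j − 2^j for all 1 ≤ j ≤ r, where r ≥ 2.
Then b_{r+1} = 5b_r − 6b_{r−1} = 5·(-3^r − 2^r) − 6·(-3^{r−1} − 2^{r−1}) = -(5·3 − 6)3^{r−1} − (5·2 − 6)2^{r−1} = -9·3^{r−1} − 4·2^{r−1} = -3^{r+1} − 2^{r+1}.
By strong induction, b_m = -3^m − 2^m for all m ≥ 1.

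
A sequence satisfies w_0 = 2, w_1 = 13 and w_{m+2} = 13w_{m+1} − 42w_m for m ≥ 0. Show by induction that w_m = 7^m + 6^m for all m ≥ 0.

Base cases: w_0 = 2 and 7^0 + 6^0 = 2; w_1 = 13 and 7^1 + 6^1 = 13.
Assume w_i = 7^i + 6^i for all 0 ≤ i ≤ j, where j ≥ 1.
Then w_{j+1} = 13w_j − 42w_{j−1} = 13·(7^j + 6^j) − 42·(7^{j−1} + 6^{j−1}) = (13·7 − 42)7^{j−1} + (13·6 − 42)6^{j−1} = 49·7^{j−1} + 36·6^{j−1} = 7^{j+1} + 6^{j+1}.
Hence w_m = 7^m + 6^m for every m ≥ 0, by strong induction.

w_m = 7^m + 6^m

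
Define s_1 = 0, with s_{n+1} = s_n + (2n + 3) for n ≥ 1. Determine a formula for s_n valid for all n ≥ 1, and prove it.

Claim: s_n = n^2 + 2n − 3.

Base case: s_1 = 0, and 1^2 + 2·1 − 3 = 0.
Assume s_k = k^2 + 2k − 3.
Then s_{k+1} = s_k + (2k + 3) = (k^2 + 2k − 3) + (2k + 3) = k^2 + 4k,
and (k+1)^2 + 2·(k+1) − 3 = k^2 + 4k.
By induction, s_n = n^2 + 2n − 3 for all n ≥ 1.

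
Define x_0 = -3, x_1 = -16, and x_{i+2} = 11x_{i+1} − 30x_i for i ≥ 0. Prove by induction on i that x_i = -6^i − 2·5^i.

Base cases: x_0 = -3 and -6^0 − 2·5^0 = -3; x_1 = -16 and -6^1 − 2·5^1 = -16.
Assume x_j = -6^j − 2·5^j for all 0 ≤ j ≤ m, where m ≥ 1.
Then x_{m+1} = 11x_m − 30x_{m−1} = 11·(-6^m − 2·5^m) − 30·(-6^{m−1} − 2·5^{m−1}) = -(11·6 − 30)6^{m−1} − 2·(11·5 − 30)5^{m−1} = -36·6^{m−1} − 50·5^{m−1} = -6^{m+1} − 2·5^{m+1}.
Hence x_i = -6^i − 2·5^i for every i ≥ 0, by strong induction.

x_i = -6^i − 2·5^i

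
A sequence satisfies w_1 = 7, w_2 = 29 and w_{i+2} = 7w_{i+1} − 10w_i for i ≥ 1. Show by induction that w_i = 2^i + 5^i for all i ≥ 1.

Base cases: w_1 = 7 and 2^1 + 5^1 = 7; w_2 = 29 and 2^2 + 5^2 = 29.
Assume w_j = 2^j + 5^j for all 1 ≤ j ≤ m, where m ≥ 2.
Then w_{m+1} = 7w_m − 10w_{m−1} = 7·(2^m + 5^m) − 10·(2^{m−1} + 5^{m−1}) = (7·2 − 10)2^{m−1} + (7·5 − 10)5^{m−1} = 4·2^{m−1} + 25·5^{m−1} = 2^{m+1} + 5^{m+1}.
Hence w_i = 2^i + 5^i for every i ≥ 1, by strong induction.

w_i = 2^i + 5^i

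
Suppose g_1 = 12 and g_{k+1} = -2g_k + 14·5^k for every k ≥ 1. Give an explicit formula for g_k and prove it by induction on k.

Claim: g_k = -(-2)^k + 2·5^k.

Base case: g_1 = 12, and -(-2)^1 + 2·5^1 = 2 + 10 = 12.
Assume g_j = -(-2)^j + 2·5^j for some j ≥ 1.
Then g_{j+1} = -2g_j + 14·5^j = -2·(-(-2)^j + 2·5^j) + 14·5^j = -(-2)^{j+1} − 4·5^j + 14·5^j = -(-2)^{j+1} + 10·5^j = -(-2)^{j+1} + 2·5^{j+1}.
Hence g_k = -(-2)^k + 2·5^k for every k ≥ 1, by induction.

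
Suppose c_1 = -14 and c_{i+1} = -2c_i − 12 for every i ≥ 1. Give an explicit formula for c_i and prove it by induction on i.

Claim: c_i = 5·(-2)^i − 4.

Base case: c_1 = -14, and 5·(-2)^1 − 4 = -10 − 4 = -14.
Assume c_j = 5·(-2)^j − 4 for some j ≥ 1.
Then c_{j+1} = -2c_j − 12 = -2·(5·(-2)^j − 4) − 12 = -10·(-2)^j + 8 − 12 = 5·(-2)^{j+1} − 4.
By induction, c_i = 5·(-2)^i − 4 for all i ≥ 1.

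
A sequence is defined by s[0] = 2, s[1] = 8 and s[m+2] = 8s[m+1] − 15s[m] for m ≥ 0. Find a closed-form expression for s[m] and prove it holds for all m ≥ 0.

Claim: s[m] = 3^m + 5^m.

Base cases: s[0] = 2 and 3^0 + 5^0 = 2; s[1] = 8 and 3^1 + 5^1 = 8.
Assume s[j] = 3^j + 5^j for all 0 ≤ j ≤ k, where k ≥ 1.
Then s[k+1] = 8s[k] − 15s[k−1] = 8·(3^k + 5^k) − 15·(3^{k−1} + 5^{k−1}) = (8·3 − 15)3^{k−1} + (8·5 − 15)5^{k−1} = 9·3^{k−1} + 25·5^{k−1} = 3^{k+1} + 5^{k+1}.
This completes the inductive step, so s[m] = 3^m + 5^m for all m ≥ 0.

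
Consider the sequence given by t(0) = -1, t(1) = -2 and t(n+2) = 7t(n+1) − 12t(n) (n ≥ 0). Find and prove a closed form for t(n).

Claim: t(n) = 4^n − 2·3^n.

Base cases: t(0) = -1 and 4^0 − 2·3^0 = -1; t(1) = -2 and 4^1 − 2·3^1 = -2.
Assume t(j) = 4^j − 2·3^j for all 0 ≤ j ≤ r, where r ≥ 1.
Then t(r+1) = 7t(r) − 12t(r−1) = 7·(4^r − 2·3^r) − 12·(4^{r−1} − 2·3^{r−1}) = (7·4 − 12)4^{r−1} − 2·(7·3 − 12)3^{r−1} = 16·4^{r−1} − 18·3^{r−1} = 4^{r+1} − 2·3^{r+1}.
Hence t(n) = 4^n − 2·3^n for every n ≥ 0, by strong induction.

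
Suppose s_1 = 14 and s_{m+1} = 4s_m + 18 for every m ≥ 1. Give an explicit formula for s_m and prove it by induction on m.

Claim: s_m = 5·4^m − 6.

Base case: s_1 = 14, and 5·4^1 − 6 = 20 − 6 = 14.
Assume s_r = 5·4^r − 6 for some r ≥ 1.
Then s_{r+1} = 4s_r + 18 = 4·(5·4^r − 6) + 18 = 20·4^r − 24 + 18 = 5·4^{r+1} − 6.
This completes the inductive step, so s_m = 5·4^m − 6 for all m ≥ 1.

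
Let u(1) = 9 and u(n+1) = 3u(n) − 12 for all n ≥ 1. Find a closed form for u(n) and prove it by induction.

Claim: u(n) = 3^n + 6.

Base case: u(1) = 9, and 3^1 + 6 = 3 + 6 = 9.
Assume u(j) = 3^j + 6 for some j ≥ 1.
Then u(j+1) = 3u(j) − 12 = 3·(3^j + 6) − 12 = 3^{j+1} + 18 − 12 = 3^{j+1} + 6.
Hence u(n) = 3^n + 6 for every n ≥ 1, by induction.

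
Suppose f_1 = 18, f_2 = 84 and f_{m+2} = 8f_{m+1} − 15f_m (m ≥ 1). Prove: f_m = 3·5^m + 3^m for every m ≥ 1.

Base cases: f_1 = 18 and 3·5^1 + 3^1 = 18; f_2 = 84 and 3·5^2 + 3^2 = 84.
Assume f_j = 3·5^j + 3^j for all 1 ≤ j ≤ r, where r ≥ 2.
Then f_{r+1} = 8f_r − 15f_{r−1} = 8·(3·5^r + 3^r) − 15·(3·5^{r−1} + 3^{r−1}) = 3·(8·5 − 15)5^{r−1} + (8·3 − 15)3^{r−1} = 75·5^{r−1} + 9·3^{r−1} = 3·5^{r+1} + 3^{r+1}.
Hence f_m = 3·5^m + 3^m for every m ≥ 1, by strong induction.

f_m = 3·5^m + 3^m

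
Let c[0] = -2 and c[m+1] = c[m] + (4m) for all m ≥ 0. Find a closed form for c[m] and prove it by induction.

Claim: c[m] = 2m^2 − 2m − 2.

Base case: c[0] = -2, and 2·0^2 − 2·0 − 2 = -2.
Assume c[k] = 2k^2 − 2k − 2.
Then c[k+1] = c[k] + (4k) = (2k^2 − 2k − 2) + (4k) = 2k^2 + 2k − 2,
and 2·(k+1)^2 − 2·(k+1) − 2 = 2k^2 + 2k − 2.
This completes the inductive step, so c[m] = 2m^2 − 2m − 2 for all m ≥ 0.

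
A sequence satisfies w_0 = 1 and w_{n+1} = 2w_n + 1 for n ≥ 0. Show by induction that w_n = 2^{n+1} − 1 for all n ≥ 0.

Base case: w_0 = 1, and 2^{0+1} − 1 = 2 − 1 = 1.
Assume w_j = 2^{j+1} − 1 for some j ≥ 0.
Then w_{j+1} = 2w_j + 1 = 2·(2^{j+1} − 1) + 1 = 2^{j+2} − 2 + 1 = 2^{j+2} − 1.
By induction, w_n = 2^{n+1} − 1 for all n ≥ 0.

w_n = 2^{n+1} − 1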